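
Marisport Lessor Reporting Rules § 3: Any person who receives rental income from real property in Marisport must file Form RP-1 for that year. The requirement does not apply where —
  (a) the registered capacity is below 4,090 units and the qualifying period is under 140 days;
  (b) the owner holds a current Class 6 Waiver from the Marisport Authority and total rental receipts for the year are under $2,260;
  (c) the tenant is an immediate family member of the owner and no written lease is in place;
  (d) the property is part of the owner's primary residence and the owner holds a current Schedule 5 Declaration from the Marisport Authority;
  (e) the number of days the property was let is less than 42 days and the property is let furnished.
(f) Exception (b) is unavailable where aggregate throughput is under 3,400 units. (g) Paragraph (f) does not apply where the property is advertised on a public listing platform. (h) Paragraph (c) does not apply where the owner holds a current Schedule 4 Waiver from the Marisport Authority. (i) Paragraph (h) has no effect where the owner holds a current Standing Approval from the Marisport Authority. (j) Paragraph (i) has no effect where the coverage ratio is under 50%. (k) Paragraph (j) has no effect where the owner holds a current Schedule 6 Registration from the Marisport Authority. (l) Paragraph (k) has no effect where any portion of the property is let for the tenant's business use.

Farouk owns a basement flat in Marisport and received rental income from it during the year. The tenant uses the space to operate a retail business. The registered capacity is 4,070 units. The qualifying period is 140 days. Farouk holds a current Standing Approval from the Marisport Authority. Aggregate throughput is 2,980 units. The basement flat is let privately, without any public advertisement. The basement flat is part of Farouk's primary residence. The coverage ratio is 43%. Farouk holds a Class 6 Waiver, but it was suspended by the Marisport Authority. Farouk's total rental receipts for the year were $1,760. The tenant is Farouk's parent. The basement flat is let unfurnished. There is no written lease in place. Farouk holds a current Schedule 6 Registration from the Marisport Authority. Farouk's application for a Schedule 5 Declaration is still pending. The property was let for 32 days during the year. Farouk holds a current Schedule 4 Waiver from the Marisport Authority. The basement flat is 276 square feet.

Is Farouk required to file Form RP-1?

Exception (a) requires that the qualifying period is under 140 days; but the qualifying period is 140 days, not under 140 days, so (a) is unavailable.
Exception (b) does not apply: the Class 6 Waiver is not current.
Exception (c) is satisfied on its face — the tenant is an immediate family member; there is no written lease. Turning to paragraphs (h)–(l): (h) operates against (c): a current Schedule 4 Waiver is held. (i) operates (a current Standing Approval is held), but is itself disapplied by (j): (j) operates against (i): the coverage ratio is 43%, under the 50% limit. (k) is triggered (a current Schedule 6 Registration is held), but yields to (l): (l) operates against (k): the space is let for business use. Exception (c) does not apply.
Exception (d) does not apply: there is no Schedule 5 Declaration in force.
Exception (e) does not apply: the property is let unfurnished.
No exception applies. The general rule governs.

Yes — Farouk must file Form RP-1.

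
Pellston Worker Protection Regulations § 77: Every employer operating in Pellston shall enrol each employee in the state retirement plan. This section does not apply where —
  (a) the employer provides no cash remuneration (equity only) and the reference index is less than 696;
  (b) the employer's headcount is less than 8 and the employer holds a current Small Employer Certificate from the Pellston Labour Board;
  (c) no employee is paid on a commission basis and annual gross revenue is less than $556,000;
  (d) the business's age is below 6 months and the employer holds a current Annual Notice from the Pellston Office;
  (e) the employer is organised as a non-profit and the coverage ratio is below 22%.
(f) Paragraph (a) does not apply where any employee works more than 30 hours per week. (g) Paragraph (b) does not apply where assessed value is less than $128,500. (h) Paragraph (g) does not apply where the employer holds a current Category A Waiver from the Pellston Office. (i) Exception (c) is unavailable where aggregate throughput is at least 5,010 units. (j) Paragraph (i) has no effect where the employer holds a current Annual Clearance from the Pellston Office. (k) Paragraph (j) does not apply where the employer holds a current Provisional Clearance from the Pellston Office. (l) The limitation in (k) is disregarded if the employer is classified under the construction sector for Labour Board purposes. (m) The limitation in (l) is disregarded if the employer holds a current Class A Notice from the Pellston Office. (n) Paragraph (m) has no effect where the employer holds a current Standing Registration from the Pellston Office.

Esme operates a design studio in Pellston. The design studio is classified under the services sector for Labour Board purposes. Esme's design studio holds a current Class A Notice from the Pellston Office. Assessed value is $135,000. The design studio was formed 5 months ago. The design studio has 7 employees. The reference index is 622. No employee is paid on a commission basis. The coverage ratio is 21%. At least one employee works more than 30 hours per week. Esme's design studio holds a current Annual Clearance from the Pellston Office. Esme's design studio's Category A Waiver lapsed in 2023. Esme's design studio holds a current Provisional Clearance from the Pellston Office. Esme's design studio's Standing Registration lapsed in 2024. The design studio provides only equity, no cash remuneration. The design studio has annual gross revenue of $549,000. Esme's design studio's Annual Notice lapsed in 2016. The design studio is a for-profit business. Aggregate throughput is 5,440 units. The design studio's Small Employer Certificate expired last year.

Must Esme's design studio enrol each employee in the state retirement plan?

Exception (a): remuneration is equity-only; the reference index is 622, less than the 696 limit — every condition holds. But: (f) operates against (a): at least one employee exceeds 30 hours/week. Exception (a) does not apply.
Exception (b) does not apply: the Small Employer Certificate has expired.
Exception (c): no employee is paid on commission; annual gross revenue is $549,000, less than the $556,000 limit — every condition holds. But applying paragraphs (i)–(n): (i) is triggered — aggregate throughput is 5,440 units, meeting the 5,010 units threshold. (j) would limit (i) — a current Annual Clearance is held — but (k) sets (j) aside: (k) operates against (j): a current Provisional Clearance is held. (l), which would lift (k), is not engaged — the design studio is classified under the services sector. (c) is therefore removed.
Exception (d) does not apply: the Annual Notice is not current.
Exception (e) does not apply: the employer is for-profit.
None of the exceptions is available; § 77 applies in full.

Yes — Esme's design studio must enrol each employee in the state retirement plan.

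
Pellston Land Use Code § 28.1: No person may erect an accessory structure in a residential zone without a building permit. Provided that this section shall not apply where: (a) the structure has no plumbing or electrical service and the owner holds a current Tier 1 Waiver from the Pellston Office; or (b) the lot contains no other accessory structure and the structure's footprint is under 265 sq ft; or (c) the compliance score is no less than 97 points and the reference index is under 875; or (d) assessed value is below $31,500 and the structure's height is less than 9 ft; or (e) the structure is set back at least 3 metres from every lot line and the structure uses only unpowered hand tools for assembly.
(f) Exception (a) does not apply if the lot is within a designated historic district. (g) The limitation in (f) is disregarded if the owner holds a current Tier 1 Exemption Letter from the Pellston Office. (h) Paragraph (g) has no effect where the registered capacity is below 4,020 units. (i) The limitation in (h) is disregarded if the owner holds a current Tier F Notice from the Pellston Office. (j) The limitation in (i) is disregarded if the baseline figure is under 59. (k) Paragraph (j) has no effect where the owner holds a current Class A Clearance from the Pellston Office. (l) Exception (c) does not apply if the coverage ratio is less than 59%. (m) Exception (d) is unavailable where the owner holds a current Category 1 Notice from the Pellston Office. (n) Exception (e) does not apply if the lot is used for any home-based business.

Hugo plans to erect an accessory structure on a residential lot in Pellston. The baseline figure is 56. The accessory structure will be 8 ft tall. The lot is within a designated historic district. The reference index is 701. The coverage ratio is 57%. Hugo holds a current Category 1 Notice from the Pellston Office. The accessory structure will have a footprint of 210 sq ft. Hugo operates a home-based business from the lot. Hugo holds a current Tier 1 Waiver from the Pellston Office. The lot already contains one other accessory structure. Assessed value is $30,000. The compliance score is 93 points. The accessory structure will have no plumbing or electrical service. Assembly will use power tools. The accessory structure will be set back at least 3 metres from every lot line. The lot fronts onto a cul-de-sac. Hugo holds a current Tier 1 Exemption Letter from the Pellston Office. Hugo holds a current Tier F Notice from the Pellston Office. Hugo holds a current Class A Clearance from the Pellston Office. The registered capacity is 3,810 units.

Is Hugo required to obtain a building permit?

No — exception (a) applies; Hugo does not need a building permit.

Exception (a): there is no plumbing or electrical service; a current Tier 1 Waiver is held — every condition holds. Considering the limiting provisions: (f) is triggered (the lot is in a historic district), but is displaced by (g): (g) applies — a current Tier 1 Exemption Letter is held. (h) is engaged (the registered capacity is 3,810 units, below the 4,020 units limit), but yields to (i): (i) operates against (h): a current Tier F Notice is held. (j) operates (the baseline figure is 56, under the 59 limit), but is overridden by (k): (k) is triggered — a current Class A Clearance is held. So (a) applies.
Exception (b) fails — the lot already has another accessory structure.
Exception (c) does not apply: the compliance score is 93 points, short of 97 points.
Exception (d) is satisfied on its face — assessed value is $30,000, below the $31,500 limit; the structure's height is 8 ft, less than the 9 ft limit. However, paragraph (m) must be considered: (m) applies — a current Category 1 Notice is held. (d) is therefore removed.
Exception (e) does not apply: assembly uses power tools.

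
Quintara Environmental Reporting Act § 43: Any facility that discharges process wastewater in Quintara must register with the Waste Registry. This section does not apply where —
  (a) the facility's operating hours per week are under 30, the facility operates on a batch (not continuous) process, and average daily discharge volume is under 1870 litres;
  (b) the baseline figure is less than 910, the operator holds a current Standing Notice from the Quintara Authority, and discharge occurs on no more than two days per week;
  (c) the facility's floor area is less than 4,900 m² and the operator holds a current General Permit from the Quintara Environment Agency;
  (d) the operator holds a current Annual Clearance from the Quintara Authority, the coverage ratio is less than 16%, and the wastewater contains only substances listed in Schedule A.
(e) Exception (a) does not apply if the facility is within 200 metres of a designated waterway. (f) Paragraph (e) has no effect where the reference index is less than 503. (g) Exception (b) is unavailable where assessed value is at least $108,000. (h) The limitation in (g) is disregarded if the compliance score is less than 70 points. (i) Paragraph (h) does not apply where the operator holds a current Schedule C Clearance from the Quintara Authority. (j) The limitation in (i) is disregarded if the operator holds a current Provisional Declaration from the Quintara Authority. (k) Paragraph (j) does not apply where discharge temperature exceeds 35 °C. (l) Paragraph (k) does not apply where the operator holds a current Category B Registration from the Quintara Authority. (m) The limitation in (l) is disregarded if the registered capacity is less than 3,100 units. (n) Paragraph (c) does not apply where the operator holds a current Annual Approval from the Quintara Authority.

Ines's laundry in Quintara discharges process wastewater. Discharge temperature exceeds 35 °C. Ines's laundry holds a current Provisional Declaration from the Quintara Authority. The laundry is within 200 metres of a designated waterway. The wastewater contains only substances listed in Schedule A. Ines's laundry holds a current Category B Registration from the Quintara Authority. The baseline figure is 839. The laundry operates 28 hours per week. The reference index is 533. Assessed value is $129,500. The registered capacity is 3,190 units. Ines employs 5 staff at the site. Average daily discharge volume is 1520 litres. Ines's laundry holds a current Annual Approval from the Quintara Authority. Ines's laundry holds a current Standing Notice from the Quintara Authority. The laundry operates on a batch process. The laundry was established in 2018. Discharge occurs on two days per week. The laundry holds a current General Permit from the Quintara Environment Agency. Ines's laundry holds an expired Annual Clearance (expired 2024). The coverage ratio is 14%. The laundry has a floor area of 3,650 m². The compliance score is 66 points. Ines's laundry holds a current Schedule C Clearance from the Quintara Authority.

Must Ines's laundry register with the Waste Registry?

No — exception (b) applies; Ines's laundry is not required to register with the Waste Registry.

Exception (a) is satisfied on its face — the facility's operating hours per week are 28, under the 30 limit; the facility operates on a batch process; average daily discharge volume is 1520 litres, under the 1870 litres limit. But: (e) applies — the laundry is within 200 m of a designated waterway. (f), which would lift (e), is not triggered — the reference index is 533, not less than 503. Exception (a) does not apply.
Exception (b)'s conditions are all satisfied: the baseline figure is 839, less than the 910 limit; a current Standing Notice is held; discharge occurs on no more than two days per week. Considering the limiting provisions: (g) is triggered (assessed value is $129,500, meeting the $108,000 threshold), but is set aside by (h): (h) applies — the compliance score is 66 points, less than the 70 points limit. (i) is triggered (a current Schedule C Clearance is held), but is displaced by (j): (j) operates — a current Provisional Declaration is held. (k) would limit (j) — discharge temperature exceeds 35 °C — but (l) sets (k) aside: (l) operates against (k): a current Category B Registration is held. (m), which would lift (l), is inapplicable — the registered capacity is 3,190 units, not less than 3,100 units. Exception (b) stands.
All of (c)'s requirements are met (the facility's floor area is 3,650 m², less than the 4,900 m² limit; a current General Permit is held). But: (n) applies — a current Annual Approval is held. (c) is therefore removed.
Exception (d) does not apply: there is no Annual Clearance in force.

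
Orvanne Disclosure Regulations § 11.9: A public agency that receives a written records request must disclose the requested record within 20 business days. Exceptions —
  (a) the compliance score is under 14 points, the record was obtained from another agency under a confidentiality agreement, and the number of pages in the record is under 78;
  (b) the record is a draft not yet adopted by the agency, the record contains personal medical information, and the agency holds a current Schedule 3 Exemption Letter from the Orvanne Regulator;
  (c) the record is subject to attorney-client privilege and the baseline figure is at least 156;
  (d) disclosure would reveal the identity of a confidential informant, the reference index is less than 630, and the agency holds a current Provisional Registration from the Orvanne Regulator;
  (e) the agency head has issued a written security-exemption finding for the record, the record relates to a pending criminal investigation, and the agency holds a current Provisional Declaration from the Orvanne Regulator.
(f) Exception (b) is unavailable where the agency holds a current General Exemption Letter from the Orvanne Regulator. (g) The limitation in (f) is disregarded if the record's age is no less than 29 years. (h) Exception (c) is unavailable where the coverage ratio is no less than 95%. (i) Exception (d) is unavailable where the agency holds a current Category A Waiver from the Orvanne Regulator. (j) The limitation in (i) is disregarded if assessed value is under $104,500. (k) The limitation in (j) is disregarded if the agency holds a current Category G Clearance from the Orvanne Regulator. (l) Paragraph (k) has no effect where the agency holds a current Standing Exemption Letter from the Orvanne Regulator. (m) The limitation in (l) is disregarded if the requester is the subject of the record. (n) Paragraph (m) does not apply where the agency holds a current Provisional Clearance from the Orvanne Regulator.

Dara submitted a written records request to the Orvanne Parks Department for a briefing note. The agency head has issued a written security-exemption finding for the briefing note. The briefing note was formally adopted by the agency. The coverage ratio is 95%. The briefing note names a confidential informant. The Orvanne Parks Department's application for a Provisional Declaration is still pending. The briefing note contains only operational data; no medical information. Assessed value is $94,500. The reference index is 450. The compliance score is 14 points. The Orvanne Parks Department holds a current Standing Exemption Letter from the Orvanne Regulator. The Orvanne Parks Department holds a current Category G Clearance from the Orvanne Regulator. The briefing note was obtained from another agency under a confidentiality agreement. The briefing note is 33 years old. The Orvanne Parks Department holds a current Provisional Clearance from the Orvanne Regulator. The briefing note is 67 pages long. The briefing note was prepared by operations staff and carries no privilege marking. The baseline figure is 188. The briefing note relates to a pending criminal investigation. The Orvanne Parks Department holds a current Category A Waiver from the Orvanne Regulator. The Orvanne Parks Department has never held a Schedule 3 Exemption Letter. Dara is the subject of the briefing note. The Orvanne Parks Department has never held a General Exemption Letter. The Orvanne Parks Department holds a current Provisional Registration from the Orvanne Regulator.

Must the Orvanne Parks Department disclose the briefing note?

Exception (a) requires that the compliance score is under 14 points; but the compliance score is 14 points, not under 14 points, so (a) is unavailable.
Exception (b) fails — the briefing note has been formally adopted.
Exception (c) fails — the briefing note carries no privilege marking.
Exception (d) is satisfied on its face — the briefing note names a confidential informant; the reference index is 450, less than the 630 limit; a current Provisional Registration is held. Applying paragraphs (i)–(n): (i) would limit (d) — a current Category A Waiver is held — but (j) sets (i) aside: (j) is engaged — assessed value is $94,500, under the $104,500 limit. (k) would limit (j) — a current Category G Clearance is held — but (l) sets (k) aside: (l) operates against (k): a current Standing Exemption Letter is held. (m) would limit (l) — Dara is the subject of the briefing note — but (n) sets (m) aside: (n) operates against (m): a current Provisional Clearance is held. (d) remains available.
Exception (e) fails — the Provisional Declaration is not current.

No — exception (d) applies; the Orvanne Parks Department is not required to disclose the briefing note.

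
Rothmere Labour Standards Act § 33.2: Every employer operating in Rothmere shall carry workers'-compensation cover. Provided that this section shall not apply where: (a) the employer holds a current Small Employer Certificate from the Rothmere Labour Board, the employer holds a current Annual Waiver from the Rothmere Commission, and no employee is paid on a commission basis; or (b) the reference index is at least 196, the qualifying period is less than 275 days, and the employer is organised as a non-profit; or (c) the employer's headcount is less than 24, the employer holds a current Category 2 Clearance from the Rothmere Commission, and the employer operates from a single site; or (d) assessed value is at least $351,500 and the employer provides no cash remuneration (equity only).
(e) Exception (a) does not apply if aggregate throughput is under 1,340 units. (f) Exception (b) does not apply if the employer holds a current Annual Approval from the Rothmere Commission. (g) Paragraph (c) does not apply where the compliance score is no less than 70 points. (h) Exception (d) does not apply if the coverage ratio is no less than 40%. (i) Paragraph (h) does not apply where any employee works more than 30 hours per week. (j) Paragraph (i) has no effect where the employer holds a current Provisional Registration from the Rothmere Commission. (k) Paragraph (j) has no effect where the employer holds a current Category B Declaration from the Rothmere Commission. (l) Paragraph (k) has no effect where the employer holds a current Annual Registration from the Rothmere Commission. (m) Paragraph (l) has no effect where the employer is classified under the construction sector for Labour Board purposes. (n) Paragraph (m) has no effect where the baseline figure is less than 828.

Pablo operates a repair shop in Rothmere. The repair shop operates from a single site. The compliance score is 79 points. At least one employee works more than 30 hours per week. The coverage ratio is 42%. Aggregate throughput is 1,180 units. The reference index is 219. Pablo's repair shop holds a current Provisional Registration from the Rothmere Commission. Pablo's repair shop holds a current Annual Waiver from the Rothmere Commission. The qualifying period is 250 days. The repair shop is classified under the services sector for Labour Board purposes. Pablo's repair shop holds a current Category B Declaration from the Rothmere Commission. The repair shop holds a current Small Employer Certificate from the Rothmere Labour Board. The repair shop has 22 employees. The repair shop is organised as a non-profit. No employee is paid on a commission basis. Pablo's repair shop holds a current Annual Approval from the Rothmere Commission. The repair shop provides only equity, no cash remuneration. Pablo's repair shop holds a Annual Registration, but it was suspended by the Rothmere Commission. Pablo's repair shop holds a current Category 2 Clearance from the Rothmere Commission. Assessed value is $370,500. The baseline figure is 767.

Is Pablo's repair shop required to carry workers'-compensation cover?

No — exception (d) applies; Pablo's repair shop is not required to carry workers'-compensation cover.

Exception (a)'s conditions are all satisfied: a current Small Employer Certificate is held; a current Annual Waiver is held; no employee is paid on commission. Turning to paragraph (e): (e) operates against (a): aggregate throughput is 1,180 units, under the 1,340 units limit. Exception (a) does not apply.
Exception (b)'s conditions are all satisfied: the reference index is 219, meeting the 196 threshold; the qualifying period is 250 days, less than the 275 days limit; the employer is a non-profit. However, paragraph (f) must be considered: (f) is engaged — a current Annual Approval is held. So (b) is unavailable.
Exception (c)'s conditions are all satisfied: the employer's headcount is 22, less than the 24 limit; a current Category 2 Clearance is held; the employer operates from a single site. But applying paragraph (g): (g) applies — the compliance score is 79 points, meeting the 70 points threshold. (c) is therefore removed.
Exception (d) is satisfied on its face — assessed value is $370,500, meeting the $351,500 threshold; remuneration is equity-only. Under paragraphs (h)–(n): (h) is triggered (the coverage ratio is 42%, meeting the 40% threshold), but is itself disapplied by (i): (i) operates against (h): at least one employee exceeds 30 hours/week. (j) is triggered (a current Provisional Registration is held), but is overridden by (k): (k) applies — a current Category B Declaration is held. (l), which would lift (k), does not operate here — the Annual Registration is not current. So (d) applies.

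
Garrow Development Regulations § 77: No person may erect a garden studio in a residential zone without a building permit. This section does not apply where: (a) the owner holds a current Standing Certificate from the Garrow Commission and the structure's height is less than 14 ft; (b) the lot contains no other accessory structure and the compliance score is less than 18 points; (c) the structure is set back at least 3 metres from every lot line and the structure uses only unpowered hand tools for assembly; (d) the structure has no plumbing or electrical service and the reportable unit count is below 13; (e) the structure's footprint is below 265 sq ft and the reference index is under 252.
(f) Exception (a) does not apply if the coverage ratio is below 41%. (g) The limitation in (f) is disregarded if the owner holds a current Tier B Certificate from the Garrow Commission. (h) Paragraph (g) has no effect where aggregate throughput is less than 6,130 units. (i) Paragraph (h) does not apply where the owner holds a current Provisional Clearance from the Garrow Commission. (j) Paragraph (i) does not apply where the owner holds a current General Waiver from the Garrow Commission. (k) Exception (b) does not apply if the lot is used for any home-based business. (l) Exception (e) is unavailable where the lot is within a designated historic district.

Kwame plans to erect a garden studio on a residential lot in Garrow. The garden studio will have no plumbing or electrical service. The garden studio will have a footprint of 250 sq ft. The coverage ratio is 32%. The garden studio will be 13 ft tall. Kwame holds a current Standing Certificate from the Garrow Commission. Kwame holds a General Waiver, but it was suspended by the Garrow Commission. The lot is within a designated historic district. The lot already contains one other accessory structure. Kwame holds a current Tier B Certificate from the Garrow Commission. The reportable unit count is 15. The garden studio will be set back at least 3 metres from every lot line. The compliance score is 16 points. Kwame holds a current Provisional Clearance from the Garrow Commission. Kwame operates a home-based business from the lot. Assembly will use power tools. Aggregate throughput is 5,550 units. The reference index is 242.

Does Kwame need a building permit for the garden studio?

No — exception (a) applies; Kwame does not need a building permit.

Exception (a): a current Standing Certificate is held; the structure's height is 13 ft, less than the 14 ft limit — every condition holds. Applying paragraphs (f)–(j): (f) would limit (a) — the coverage ratio is 32%, below the 41% limit — but (g) sets (f) aside: (g) applies — a current Tier B Certificate is held. (h) applies (aggregate throughput is 5,550 units, less than the 6,130 units limit), but is overridden by (i): (i) applies — a current Provisional Clearance is held. (j), which would lift (i), is not triggered — no current General Waiver is held. So (a) applies.
Exception (b) requires that the lot contains no other accessory structure; but the lot already has another accessory structure, so (b) is unavailable.
Exception (c) requires that the structure uses only unpowered hand tools for assembly; but assembly uses power tools, so (c) is unavailable.
Exception (d) does not apply: the reportable unit count is 15, not below 13.
Exception (e)'s conditions are all satisfied: the structure's footprint is 250 sq ft, below the 265 sq ft limit; the reference index is 242, under the 252 limit. However, paragraph (l) must be considered: (l) is triggered — the lot is in a historic district. (e) is therefore removed.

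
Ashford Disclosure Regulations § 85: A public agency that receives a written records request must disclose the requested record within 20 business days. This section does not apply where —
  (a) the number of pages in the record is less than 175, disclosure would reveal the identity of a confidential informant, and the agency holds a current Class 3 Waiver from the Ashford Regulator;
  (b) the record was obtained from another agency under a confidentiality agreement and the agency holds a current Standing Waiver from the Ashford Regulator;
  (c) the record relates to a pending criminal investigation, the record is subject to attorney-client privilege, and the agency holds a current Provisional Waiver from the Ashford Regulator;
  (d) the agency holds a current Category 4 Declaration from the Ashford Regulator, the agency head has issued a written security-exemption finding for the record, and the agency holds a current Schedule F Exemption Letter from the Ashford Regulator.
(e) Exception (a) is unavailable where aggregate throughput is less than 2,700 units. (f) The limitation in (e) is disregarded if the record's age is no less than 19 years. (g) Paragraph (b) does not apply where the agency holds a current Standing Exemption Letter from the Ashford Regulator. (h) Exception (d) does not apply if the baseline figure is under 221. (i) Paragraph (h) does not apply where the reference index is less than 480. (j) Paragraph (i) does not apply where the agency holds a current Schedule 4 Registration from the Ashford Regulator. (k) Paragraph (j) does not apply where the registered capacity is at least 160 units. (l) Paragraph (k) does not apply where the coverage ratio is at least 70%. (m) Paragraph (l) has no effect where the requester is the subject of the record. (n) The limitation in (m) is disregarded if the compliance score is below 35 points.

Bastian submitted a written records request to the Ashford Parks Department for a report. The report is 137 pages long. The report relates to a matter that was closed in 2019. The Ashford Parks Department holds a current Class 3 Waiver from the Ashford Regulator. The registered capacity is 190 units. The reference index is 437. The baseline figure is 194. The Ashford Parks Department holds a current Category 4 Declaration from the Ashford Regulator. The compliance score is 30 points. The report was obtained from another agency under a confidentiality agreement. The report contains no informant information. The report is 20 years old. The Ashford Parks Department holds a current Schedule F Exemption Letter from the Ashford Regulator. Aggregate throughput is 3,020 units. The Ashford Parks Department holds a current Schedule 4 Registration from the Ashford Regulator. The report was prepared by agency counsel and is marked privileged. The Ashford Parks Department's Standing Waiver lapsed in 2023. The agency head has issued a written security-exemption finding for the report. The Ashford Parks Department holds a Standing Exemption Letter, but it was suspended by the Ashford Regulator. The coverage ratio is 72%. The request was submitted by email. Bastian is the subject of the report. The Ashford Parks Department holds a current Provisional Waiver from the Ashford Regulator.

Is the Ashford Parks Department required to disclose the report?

Yes — the Ashford Parks Department must disclose the report.

Exception (a) requires that disclosure would reveal the identity of a confidential informant; but the report contains no informant information, so (a) is unavailable.
Exception (b) does not apply: there is no Standing Waiver in force.
Exception (c) does not apply: the report relates to a closed matter.
All of (d)'s requirements are met (a current Category 4 Declaration is held; a written security-exemption finding has been issued; a current Schedule F Exemption Letter is held). Turning to paragraphs (h)–(n): (h) operates against (d): the baseline figure is 194, under the 221 limit. (i) would limit (h) — the reference index is 437, less than the 480 limit — but (j) sets (i) aside: (j) operates against (i): a current Schedule 4 Registration is held. (k) is engaged (the registered capacity is 190 units, meeting the 160 units threshold), but is displaced by (l): (l) operates against (k): the coverage ratio is 72%, meeting the 70% threshold. (m) would limit (l) — Bastian is the subject of the report — but (n) sets (m) aside: (n) operates against (m): the compliance score is 30 points, below the 35 points limit. Exception (d) does not apply.
No exception applies. The general rule governs.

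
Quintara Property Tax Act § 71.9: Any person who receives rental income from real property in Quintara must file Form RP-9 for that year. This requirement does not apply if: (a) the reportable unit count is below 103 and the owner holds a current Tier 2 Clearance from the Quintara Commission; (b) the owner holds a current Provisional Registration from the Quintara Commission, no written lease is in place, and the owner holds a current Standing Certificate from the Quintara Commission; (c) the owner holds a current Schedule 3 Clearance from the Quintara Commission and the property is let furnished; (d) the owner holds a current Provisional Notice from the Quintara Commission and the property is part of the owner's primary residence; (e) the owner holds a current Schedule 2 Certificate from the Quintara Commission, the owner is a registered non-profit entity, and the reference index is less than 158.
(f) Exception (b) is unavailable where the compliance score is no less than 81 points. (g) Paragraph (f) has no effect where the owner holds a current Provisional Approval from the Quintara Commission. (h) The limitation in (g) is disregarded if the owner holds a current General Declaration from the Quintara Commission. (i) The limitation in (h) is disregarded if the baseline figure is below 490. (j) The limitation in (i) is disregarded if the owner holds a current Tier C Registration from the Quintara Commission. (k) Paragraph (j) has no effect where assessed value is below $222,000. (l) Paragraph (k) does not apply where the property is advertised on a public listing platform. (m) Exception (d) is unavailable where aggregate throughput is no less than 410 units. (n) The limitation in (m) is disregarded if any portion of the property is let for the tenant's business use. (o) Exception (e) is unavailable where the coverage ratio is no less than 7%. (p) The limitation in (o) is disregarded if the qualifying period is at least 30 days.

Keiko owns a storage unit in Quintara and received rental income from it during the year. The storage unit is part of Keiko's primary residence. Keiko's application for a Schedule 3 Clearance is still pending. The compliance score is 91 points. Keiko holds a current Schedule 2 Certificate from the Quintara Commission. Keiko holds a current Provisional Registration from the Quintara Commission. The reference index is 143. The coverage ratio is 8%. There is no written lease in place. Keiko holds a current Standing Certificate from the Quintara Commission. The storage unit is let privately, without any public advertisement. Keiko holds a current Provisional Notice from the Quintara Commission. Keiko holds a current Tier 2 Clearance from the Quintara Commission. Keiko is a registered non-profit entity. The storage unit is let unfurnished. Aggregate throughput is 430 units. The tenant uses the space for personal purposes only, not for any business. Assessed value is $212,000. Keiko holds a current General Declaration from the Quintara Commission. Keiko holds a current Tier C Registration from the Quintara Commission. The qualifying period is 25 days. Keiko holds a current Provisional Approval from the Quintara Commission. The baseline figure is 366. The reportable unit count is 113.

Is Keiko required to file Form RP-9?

No — exception (b) applies; Keiko is not required to file Form RP-9.

Exception (a) fails — the reportable unit count is 113, not below 103.
Exception (b)'s conditions are all satisfied: a current Provisional Registration is held; there is no written lease; a current Standing Certificate is held. Under paragraphs (f)–(l): (f) applies (the compliance score is 91 points, meeting the 81 points threshold), but is displaced by (g): (g) operates — a current Provisional Approval is held. (h) applies (a current General Declaration is held), but is set aside by (i): (i) operates against (h): the baseline figure is 366, below the 490 limit. (j) would limit (i) — a current Tier C Registration is held — but (k) sets (j) aside: (k) operates against (j): assessed value is $212,000, below the $222,000 limit. (l), which would lift (k), is not triggered — the property is let privately without advertisement. So (b) applies.
Exception (c) requires that the owner holds a current Schedule 3 Clearance from the Quintara Commission; but the Schedule 3 Clearance is not current, so (c) is unavailable.
Exception (d)'s conditions are all satisfied: a current Provisional Notice is held; the storage unit is part of the primary residence. But applying paragraphs (m)–(n): (m) operates against (d): aggregate throughput is 430 units, meeting the 410 units threshold. (n) is not triggered (the space is used for personal purposes only), so (m) stands. Exception (d) does not apply.
All of (e)'s requirements are met (a current Schedule 2 Certificate is held; Keiko is a registered non-profit; the reference index is 143, less than the 158 limit). Turning to paragraphs (o)–(p): (o) applies — the coverage ratio is 8%, meeting the 7% threshold. (p) is inapplicable (the qualifying period is 25 days, short of 30 days), so (o) stands. Exception (e) does not apply.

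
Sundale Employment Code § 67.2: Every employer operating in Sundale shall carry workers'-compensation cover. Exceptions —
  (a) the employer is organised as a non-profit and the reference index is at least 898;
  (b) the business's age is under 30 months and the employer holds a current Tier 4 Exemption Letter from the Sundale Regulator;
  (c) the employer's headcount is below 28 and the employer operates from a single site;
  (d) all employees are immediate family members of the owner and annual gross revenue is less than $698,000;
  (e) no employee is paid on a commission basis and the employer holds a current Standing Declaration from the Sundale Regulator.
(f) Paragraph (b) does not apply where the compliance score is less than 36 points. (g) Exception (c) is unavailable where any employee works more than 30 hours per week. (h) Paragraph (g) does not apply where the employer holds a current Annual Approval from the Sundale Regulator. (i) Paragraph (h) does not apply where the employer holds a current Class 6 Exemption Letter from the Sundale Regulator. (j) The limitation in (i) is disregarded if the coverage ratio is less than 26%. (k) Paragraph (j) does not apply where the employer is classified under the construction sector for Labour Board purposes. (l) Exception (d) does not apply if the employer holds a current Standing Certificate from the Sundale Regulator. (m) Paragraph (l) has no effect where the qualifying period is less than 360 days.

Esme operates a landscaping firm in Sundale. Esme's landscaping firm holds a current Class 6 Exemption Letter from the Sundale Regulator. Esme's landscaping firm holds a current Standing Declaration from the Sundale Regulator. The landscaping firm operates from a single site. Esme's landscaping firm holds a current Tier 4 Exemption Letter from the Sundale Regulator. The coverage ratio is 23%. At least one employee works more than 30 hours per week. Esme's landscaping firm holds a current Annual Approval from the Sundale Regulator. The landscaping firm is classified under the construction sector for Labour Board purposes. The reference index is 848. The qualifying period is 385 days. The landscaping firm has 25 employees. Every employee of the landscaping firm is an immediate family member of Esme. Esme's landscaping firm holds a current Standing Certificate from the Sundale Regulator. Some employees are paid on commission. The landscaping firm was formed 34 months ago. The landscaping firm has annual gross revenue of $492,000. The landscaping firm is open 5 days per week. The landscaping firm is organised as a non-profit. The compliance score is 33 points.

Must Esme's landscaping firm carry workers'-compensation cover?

Yes — Esme's landscaping firm must carry workers'-compensation cover.

Exception (a) requires that the reference index is at least 898; but the reference index is 848, short of 898, so (a) is unavailable.
Exception (b) requires that the business's age is under 30 months; but the business's age is 34 months, not under 30 months, so (b) is unavailable.
Exception (c) is satisfied on its face — the employer's headcount is 25, below the 28 limit; the employer operates from a single site. But: (g) operates against (c): at least one employee exceeds 30 hours/week. (h) operates (a current Annual Approval is held), but is set aside by (i): (i) is engaged — a current Class 6 Exemption Letter is held. (j) would limit (i) — the coverage ratio is 23%, less than the 26% limit — but (k) sets (j) aside: (k) operates — the landscaping firm is classified under the construction sector. (c) is therefore removed.
Exception (d) is satisfied on its face — every employee is an immediate family member; annual gross revenue is $492,000, less than the $698,000 limit. But applying paragraphs (l)–(m): (l) operates against (d): a current Standing Certificate is held. (m) is not triggered (the qualifying period is 385 days, not less than 360 days), so (l) stands. Exception (d) does not apply.
Exception (e) requires that no employee is paid on a commission basis; but some employees are paid on commission, so (e) is unavailable.
Every exception is unavailable, so the rule governs.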